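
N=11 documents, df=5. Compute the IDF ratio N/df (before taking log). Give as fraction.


IDF ratio = N / df
= 11 / 5
= 11/5

11/5


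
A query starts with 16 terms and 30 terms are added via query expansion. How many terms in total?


Original terms: 16
Expansion terms: 30
Total = 16 + 30 = 46

46


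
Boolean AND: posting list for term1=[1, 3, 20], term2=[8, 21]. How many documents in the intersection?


Boolean AND: find intersection of posting lists
term1 docs: [1, 3, 20]
term2 docs: [8, 21]
Intersection: []
|intersection| = 0

0


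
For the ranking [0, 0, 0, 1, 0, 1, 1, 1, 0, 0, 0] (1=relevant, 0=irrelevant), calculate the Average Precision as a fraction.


Computing P@k for each relevant position:
Position 1: not relevant
Position 2: not relevant
Position 3: not relevant
Position 4: relevant, P@4 = 1/4 = 1/4
Position 5: not relevant
Position 6: relevant, P@6 = 2/6 = 1/3
Position 7: relevant, P@7 = 3/7 = 3/7
Position 8: relevant, P@8 = 4/8 = 1/2
Position 9: not relevant
Position 10: not relevant
Position 11: not relevant
Sum of P@k = 1/4 + 1/3 + 3/7 + 1/2 = 127/84
AP = 127/84 / 4 = 127/336

127/336


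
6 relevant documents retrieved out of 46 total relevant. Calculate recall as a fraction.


Recall = retrieved_relevant / total_relevant
= 6 / 46
= 6 / (6 + 40)
= 3/23

3/23


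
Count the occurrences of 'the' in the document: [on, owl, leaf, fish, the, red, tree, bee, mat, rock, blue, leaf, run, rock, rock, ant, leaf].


Document has 17 words
Scanning for 'the':
Found at positions: [4]
Count = 1

1


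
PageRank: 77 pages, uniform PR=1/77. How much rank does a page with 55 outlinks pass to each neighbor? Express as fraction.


Initial PR = 1/77 = 1/77
Outlinks = 55
Contribution per link = PR / outlinks
= 1/77 / 55
= 1/4235

1/4235


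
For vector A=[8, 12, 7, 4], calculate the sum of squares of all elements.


|A|^2 = sum of squared components
A[0]^2 = 8^2 = 64
A[1]^2 = 12^2 = 144
A[2]^2 = 7^2 = 49
A[3]^2 = 4^2 = 16
Sum = 64 + 144 + 49 + 16 = 273

273


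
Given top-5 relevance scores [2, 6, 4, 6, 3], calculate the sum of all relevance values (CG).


Cumulative Gain = sum of relevance scores
Position 1: rel=2, running sum=2
Position 2: rel=6, running sum=8
Position 3: rel=4, running sum=12
Position 4: rel=6, running sum=18
Position 5: rel=3, running sum=21
CG = 21

21


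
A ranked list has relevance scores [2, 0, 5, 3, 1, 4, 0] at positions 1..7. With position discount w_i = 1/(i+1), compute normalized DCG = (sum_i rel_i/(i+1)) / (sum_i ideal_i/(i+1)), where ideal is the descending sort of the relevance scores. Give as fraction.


Position discount weights w_i = 1/(i+1) for i=1..7:
Weights = [1/2, 1/3, 1/4, 1/5, 1/6, 1/7, 1/8]
Actual relevance: [2, 0, 5, 3, 1, 4, 0]
DCG = 2/2 + 0/3 + 5/4 + 3/5 + 1/6 + 4/7 + 0/8 = 1507/420
Ideal relevance (sorted desc): [5, 4, 3, 2, 1, 0, 0]
Ideal DCG = 5/2 + 4/3 + 3/4 + 2/5 + 1/6 + 0/7 + 0/8 = 103/20
nDCG = DCG / ideal_DCG = 1507/420 / 103/20 = 1507/2163

1507/2163


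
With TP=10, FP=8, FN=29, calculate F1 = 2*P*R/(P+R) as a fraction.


F1 = 2 * P * R / (P + R)
P = TP/(TP+FP) = 10/18 = 5/9
R = TP/(TP+FN) = 10/39 = 10/39
2 * P * R = 2 * 5/9 * 10/39 = 100/351
P + R = 5/9 + 10/39 = 95/117
F1 = 100/351 / 95/117 = 20/57

20/57


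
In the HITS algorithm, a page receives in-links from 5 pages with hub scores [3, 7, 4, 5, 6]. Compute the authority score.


Authority = sum of hub scores of in-linkers
In-link 1: hub score = 3
In-link 2: hub score = 7
In-link 3: hub score = 4
In-link 4: hub score = 5
In-link 5: hub score = 6
Authority = 3 + 7 + 4 + 5 + 6 = 25

25


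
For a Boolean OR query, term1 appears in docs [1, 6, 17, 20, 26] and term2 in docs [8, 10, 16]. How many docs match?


Boolean OR: find union of posting lists
term1 docs: [1, 6, 17, 20, 26]
term2 docs: [8, 10, 16]
Union: [1, 6, 8, 10, 16, 17, 20, 26]
|union| = 8

8


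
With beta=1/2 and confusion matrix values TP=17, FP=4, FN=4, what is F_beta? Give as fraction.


P = TP/(TP+FP) = 17/21 = 17/21
R = TP/(TP+FN) = 17/21 = 17/21
beta^2 = 1/2^2 = 1/4
(1 + beta^2) = 5/4
Numerator = (1+beta^2)*P*R = 1445/1764
Denominator = beta^2*P + R = 17/84 + 17/21 = 85/84
F_beta = 17/21

17/21


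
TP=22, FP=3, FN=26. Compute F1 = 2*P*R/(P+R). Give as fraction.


F1 = 2 * P * R / (P + R)
P = TP/(TP+FP) = 22/25 = 22/25
R = TP/(TP+FN) = 22/48 = 11/24
2 * P * R = 2 * 22/25 * 11/24 = 121/150
P + R = 22/25 + 11/24 = 803/600
F1 = 121/150 / 803/600 = 44/73

44/73


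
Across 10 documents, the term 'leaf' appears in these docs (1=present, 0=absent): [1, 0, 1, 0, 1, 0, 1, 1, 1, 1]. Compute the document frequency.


Checking each document for 'leaf':
Doc 1: present
Doc 2: absent
Doc 3: present
Doc 4: absent
Doc 5: present
Doc 6: absent
Doc 7: present
Doc 8: present
Doc 9: present
Doc 10: present
df = sum of presences = 1 + 0 + 1 + 0 + 1 + 0 + 1 + 1 + 1 + 1 = 7

7


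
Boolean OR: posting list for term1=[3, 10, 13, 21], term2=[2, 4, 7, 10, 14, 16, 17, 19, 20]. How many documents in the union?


Boolean OR: find union of posting lists
term1 docs: [3, 10, 13, 21]
term2 docs: [2, 4, 7, 10, 14, 16, 17, 19, 20]
Union: [2, 3, 4, 7, 10, 13, 14, 16, 17, 19, 20, 21]
|union| = 12

12


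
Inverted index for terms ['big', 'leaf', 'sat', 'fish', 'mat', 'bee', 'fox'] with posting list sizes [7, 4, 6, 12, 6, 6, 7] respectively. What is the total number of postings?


Summing posting list sizes:
'big': 7 postings
'leaf': 4 postings
'sat': 6 postings
'fish': 12 postings
'mat': 6 postings
'bee': 6 postings
'fox': 7 postings
Total = 7 + 4 + 6 + 12 + 6 + 6 + 7 = 48

48


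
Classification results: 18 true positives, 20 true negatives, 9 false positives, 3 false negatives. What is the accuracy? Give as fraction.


Accuracy = (TP + TN) / (TP + TN + FP + FN)
TP + TN = 18 + 20 = 38
Total = 18 + 20 + 9 + 3 = 50
Accuracy = 38 / 50 = 19/25

19/25


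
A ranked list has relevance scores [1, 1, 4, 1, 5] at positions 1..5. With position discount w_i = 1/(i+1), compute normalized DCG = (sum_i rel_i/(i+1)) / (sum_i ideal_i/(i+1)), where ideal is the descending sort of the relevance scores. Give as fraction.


Position discount weights w_i = 1/(i+1) for i=1..5:
Weights = [1/2, 1/3, 1/4, 1/5, 1/6]
Actual relevance: [1, 1, 4, 1, 5]
DCG = 1/2 + 1/3 + 4/4 + 1/5 + 5/6 = 43/15
Ideal relevance (sorted desc): [5, 4, 1, 1, 1]
Ideal DCG = 5/2 + 4/3 + 1/4 + 1/5 + 1/6 = 89/20
nDCG = DCG / ideal_DCG = 43/15 / 89/20 = 172/267

172/267


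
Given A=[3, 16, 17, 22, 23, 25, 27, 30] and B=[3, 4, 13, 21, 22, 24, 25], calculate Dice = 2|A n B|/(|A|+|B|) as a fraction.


A intersect B = [3, 22, 25]
|A intersect B| = 3
|A| = 8, |B| = 7
Dice = 2*3 / (8+7)
= 6 / 15 = 2/5

2/5


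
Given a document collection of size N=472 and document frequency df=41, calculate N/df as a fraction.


IDF ratio = N / df
= 472 / 41
= 472/41

472/41


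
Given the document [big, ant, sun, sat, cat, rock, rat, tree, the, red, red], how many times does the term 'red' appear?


Document has 11 words
Scanning for 'red':
Found at positions: [9, 10]
Count = 2

2


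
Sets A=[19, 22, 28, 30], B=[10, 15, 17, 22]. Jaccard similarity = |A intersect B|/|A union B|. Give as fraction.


A intersect B = [22]
|A intersect B| = 1
A union B = [10, 15, 17, 19, 22, 28, 30]
|A union B| = 7
Jaccard = 1/7 = 1/7

1/7


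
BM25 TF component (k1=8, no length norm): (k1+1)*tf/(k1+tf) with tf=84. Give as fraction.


BM25 TF component = (k1+1)*tf / (k1+tf)
k1 = 8, tf = 84
Numerator = (8+1)*84 = 756
Denominator = 8 + 84 = 92
= 756/92 = 189/23

189/23


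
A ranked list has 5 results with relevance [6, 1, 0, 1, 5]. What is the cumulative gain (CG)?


Cumulative Gain = sum of relevance scores
Position 1: rel=6, running sum=6
Position 2: rel=1, running sum=7
Position 3: rel=0, running sum=7
Position 4: rel=1, running sum=8
Position 5: rel=5, running sum=13
CG = 13

13


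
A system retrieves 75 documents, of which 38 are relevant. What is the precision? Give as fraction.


Precision = relevant_retrieved / total_retrieved
= 38 / 75
= 38 / (38 + 37)
= 38/75

38/75


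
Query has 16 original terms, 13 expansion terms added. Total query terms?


Original terms: 16
Expansion terms: 13
Total = 16 + 13 = 29

29


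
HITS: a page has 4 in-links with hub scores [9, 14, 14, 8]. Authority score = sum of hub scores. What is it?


Authority = sum of hub scores of in-linkers
In-link 1: hub score = 9
In-link 2: hub score = 14
In-link 3: hub score = 14
In-link 4: hub score = 8
Authority = 9 + 14 + 14 + 8 = 45

45


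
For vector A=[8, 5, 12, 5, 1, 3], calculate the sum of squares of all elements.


|A|^2 = sum of squared components
A[0]^2 = 8^2 = 64
A[1]^2 = 5^2 = 25
A[2]^2 = 12^2 = 144
A[3]^2 = 5^2 = 25
A[4]^2 = 1^2 = 1
A[5]^2 = 3^2 = 9
Sum = 64 + 25 + 144 + 25 + 1 + 9 = 268

268


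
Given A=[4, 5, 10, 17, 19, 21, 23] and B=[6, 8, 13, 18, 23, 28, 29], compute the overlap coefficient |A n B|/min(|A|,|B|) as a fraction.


A intersect B = [23]
|A intersect B| = 1
min(|A|, |B|) = min(7, 7) = 7
Overlap = 1 / 7 = 1/7

1/7


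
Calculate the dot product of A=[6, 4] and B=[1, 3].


Dot product = sum of element-wise products
A[0]*B[0] = 6*1 = 6
A[1]*B[1] = 4*3 = 12
Sum = 6 + 12 = 18

18


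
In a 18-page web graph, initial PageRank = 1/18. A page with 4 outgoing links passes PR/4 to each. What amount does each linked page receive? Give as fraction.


Initial PR = 1/18 = 1/18
Outlinks = 4
Contribution per link = PR / outlinks
= 1/18 / 4
= 1/72

1/72


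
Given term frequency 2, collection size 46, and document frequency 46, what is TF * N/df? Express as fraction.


TF * (N/df)
= 2 * (46/46)
= 2 * 1
= 2

2


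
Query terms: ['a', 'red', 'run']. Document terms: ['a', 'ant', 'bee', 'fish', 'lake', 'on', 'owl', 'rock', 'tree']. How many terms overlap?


Query terms: ['a', 'red', 'run']
Document terms: ['a', 'ant', 'bee', 'fish', 'lake', 'on', 'owl', 'rock', 'tree']
Common terms: ['a']
Overlap count = 1

1


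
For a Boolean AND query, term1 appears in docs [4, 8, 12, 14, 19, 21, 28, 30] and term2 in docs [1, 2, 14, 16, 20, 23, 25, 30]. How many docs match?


Boolean AND: find intersection of posting lists
term1 docs: [4, 8, 12, 14, 19, 21, 28, 30]
term2 docs: [1, 2, 14, 16, 20, 23, 25, 30]
Intersection: [14, 30]
|intersection| = 2

2


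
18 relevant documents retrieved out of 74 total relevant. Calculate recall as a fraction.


Recall = retrieved_relevant / total_relevant
= 18 / 74
= 18 / (18 + 56)
= 9/37

9/37


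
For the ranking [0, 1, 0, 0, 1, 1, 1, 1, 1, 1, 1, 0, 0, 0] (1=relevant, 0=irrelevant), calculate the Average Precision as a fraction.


Computing P@k for each relevant position:
Position 1: not relevant
Position 2: relevant, P@2 = 1/2 = 1/2
Position 3: not relevant
Position 4: not relevant
Position 5: relevant, P@5 = 2/5 = 2/5
Position 6: relevant, P@6 = 3/6 = 1/2
Position 7: relevant, P@7 = 4/7 = 4/7
Position 8: relevant, P@8 = 5/8 = 5/8
Position 9: relevant, P@9 = 6/9 = 2/3
Position 10: relevant, P@10 = 7/10 = 7/10
Position 11: relevant, P@11 = 8/11 = 8/11
Position 12: not relevant
Position 13: not relevant
Position 14: not relevant
Sum of P@k = 1/2 + 2/5 + 1/2 + 4/7 + 5/8 + 2/3 + 7/10 + 8/11 = 43339/9240
AP = 43339/9240 / 8 = 43339/73920

43339/73920


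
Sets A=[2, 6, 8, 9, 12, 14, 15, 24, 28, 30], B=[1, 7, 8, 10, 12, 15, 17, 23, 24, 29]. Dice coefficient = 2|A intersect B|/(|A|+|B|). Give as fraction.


A intersect B = [8, 12, 15, 24]
|A intersect B| = 4
|A| = 10, |B| = 10
Dice = 2*4 / (10+10)
= 8 / 20 = 2/5

2/5


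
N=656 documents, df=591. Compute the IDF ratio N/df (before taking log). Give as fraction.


IDF ratio = N / df
= 656 / 591
= 656/591

656/591


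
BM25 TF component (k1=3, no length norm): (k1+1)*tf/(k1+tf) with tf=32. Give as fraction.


BM25 TF component = (k1+1)*tf / (k1+tf)
k1 = 3, tf = 32
Numerator = (3+1)*32 = 128
Denominator = 3 + 32 = 35
= 128/35 = 128/35

128/35


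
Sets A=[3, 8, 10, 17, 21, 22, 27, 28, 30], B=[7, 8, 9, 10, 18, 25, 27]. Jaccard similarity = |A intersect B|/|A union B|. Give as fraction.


A intersect B = [8, 10, 27]
|A intersect B| = 3
A union B = [3, 7, 8, 9, 10, 17, 18, 21, 22, 25, 27, 28, 30]
|A union B| = 13
Jaccard = 3/13 = 3/13

3/13


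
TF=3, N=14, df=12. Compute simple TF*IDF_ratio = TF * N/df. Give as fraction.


TF * (N/df)
= 3 * (14/12)
= 3 * 7/6
= 7/2

7/2


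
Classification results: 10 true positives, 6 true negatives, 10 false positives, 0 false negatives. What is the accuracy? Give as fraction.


Accuracy = (TP + TN) / (TP + TN + FP + FN)
TP + TN = 10 + 6 = 16
Total = 10 + 6 + 10 + 0 = 26
Accuracy = 16 / 26 = 8/13

8/13


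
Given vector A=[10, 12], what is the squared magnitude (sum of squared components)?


|A|^2 = sum of squared components
A[0]^2 = 10^2 = 100
A[1]^2 = 12^2 = 144
Sum = 100 + 144 = 244

244


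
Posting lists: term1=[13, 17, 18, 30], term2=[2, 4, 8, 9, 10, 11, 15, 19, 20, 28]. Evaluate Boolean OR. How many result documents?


Boolean OR: find union of posting lists
term1 docs: [13, 17, 18, 30]
term2 docs: [2, 4, 8, 9, 10, 11, 15, 19, 20, 28]
Union: [2, 4, 8, 9, 10, 11, 13, 15, 17, 18, 19, 20, 28, 30]
|union| = 14

14


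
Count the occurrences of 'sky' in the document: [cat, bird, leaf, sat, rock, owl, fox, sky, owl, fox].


Document has 10 words
Scanning for 'sky':
Found at positions: [7]
Count = 1

1


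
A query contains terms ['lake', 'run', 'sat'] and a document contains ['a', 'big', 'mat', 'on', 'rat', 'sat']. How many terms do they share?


Query terms: ['lake', 'run', 'sat']
Document terms: ['a', 'big', 'mat', 'on', 'rat', 'sat']
Common terms: ['sat']
Overlap count = 1

1


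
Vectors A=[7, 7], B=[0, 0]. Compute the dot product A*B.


Dot product = sum of element-wise products
A[0]*B[0] = 7*0 = 0
A[1]*B[1] = 7*0 = 0
Sum = 0 + 0 = 0

0


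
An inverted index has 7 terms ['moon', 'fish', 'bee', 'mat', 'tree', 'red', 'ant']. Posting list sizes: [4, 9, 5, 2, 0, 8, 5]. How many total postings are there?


Summing posting list sizes:
'moon': 4 postings
'fish': 9 postings
'bee': 5 postings
'mat': 2 postings
'tree': 0 postings
'red': 8 postings
'ant': 5 postings
Total = 4 + 9 + 5 + 2 + 0 + 8 + 5 = 33

33


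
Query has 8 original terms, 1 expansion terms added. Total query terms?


Original terms: 8
Expansion terms: 1
Total = 8 + 1 = 9

9


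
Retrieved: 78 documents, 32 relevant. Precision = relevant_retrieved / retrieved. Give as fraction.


Precision = relevant_retrieved / total_retrieved
= 32 / 78
= 32 / (32 + 46)
= 16/39

16/39


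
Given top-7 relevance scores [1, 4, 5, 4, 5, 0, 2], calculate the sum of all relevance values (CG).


Cumulative Gain = sum of relevance scores
Position 1: rel=1, running sum=1
Position 2: rel=4, running sum=5
Position 3: rel=5, running sum=10
Position 4: rel=4, running sum=14
Position 5: rel=5, running sum=19
Position 6: rel=0, running sum=19
Position 7: rel=2, running sum=21
CG = 21

21


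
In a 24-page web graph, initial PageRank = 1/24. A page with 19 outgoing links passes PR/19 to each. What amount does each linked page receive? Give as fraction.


Initial PR = 1/24 = 1/24
Outlinks = 19
Contribution per link = PR / outlinks
= 1/24 / 19
= 1/456

1/456


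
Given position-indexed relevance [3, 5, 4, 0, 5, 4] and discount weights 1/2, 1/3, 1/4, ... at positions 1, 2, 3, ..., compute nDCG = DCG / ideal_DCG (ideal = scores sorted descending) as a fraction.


Position discount weights w_i = 1/(i+1) for i=1..6:
Weights = [1/2, 1/3, 1/4, 1/5, 1/6, 1/7]
Actual relevance: [3, 5, 4, 0, 5, 4]
DCG = 3/2 + 5/3 + 4/4 + 0/5 + 5/6 + 4/7 = 39/7
Ideal relevance (sorted desc): [5, 5, 4, 4, 3, 0]
Ideal DCG = 5/2 + 5/3 + 4/4 + 4/5 + 3/6 + 0/7 = 97/15
nDCG = DCG / ideal_DCG = 39/7 / 97/15 = 585/679

585/679


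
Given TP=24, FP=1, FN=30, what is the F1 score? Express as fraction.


F1 = 2 * P * R / (P + R)
P = TP/(TP+FP) = 24/25 = 24/25
R = TP/(TP+FN) = 24/54 = 4/9
2 * P * R = 2 * 24/25 * 4/9 = 64/75
P + R = 24/25 + 4/9 = 316/225
F1 = 64/75 / 316/225 = 48/79

48/79


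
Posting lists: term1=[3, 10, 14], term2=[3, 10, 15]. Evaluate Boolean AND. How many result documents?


Boolean AND: find intersection of posting lists
term1 docs: [3, 10, 14]
term2 docs: [3, 10, 15]
Intersection: [3, 10]
|intersection| = 2

2


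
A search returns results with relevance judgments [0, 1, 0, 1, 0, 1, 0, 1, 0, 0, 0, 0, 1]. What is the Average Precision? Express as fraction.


Computing P@k for each relevant position:
Position 1: not relevant
Position 2: relevant, P@2 = 1/2 = 1/2
Position 3: not relevant
Position 4: relevant, P@4 = 2/4 = 1/2
Position 5: not relevant
Position 6: relevant, P@6 = 3/6 = 1/2
Position 7: not relevant
Position 8: relevant, P@8 = 4/8 = 1/2
Position 9: not relevant
Position 10: not relevant
Position 11: not relevant
Position 12: not relevant
Position 13: relevant, P@13 = 5/13 = 5/13
Sum of P@k = 1/2 + 1/2 + 1/2 + 1/2 + 5/13 = 31/13
AP = 31/13 / 5 = 31/65

31/65


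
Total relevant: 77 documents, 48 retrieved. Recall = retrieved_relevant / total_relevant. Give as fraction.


Recall = retrieved_relevant / total_relevant
= 48 / 77
= 48 / (48 + 29)
= 48/77

48/77


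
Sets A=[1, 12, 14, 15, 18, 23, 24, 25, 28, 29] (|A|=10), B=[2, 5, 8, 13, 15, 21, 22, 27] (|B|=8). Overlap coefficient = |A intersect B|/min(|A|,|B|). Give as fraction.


A intersect B = [15]
|A intersect B| = 1
min(|A|, |B|) = min(10, 8) = 8
Overlap = 1 / 8 = 1/8

1/8


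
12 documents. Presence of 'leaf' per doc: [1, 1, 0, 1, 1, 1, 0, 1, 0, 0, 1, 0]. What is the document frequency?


Checking each document for 'leaf':
Doc 1: present
Doc 2: present
Doc 3: absent
Doc 4: present
Doc 5: present
Doc 6: present
Doc 7: absent
Doc 8: present
Doc 9: absent
Doc 10: absent
Doc 11: present
Doc 12: absent
df = sum of presences = 1 + 1 + 0 + 1 + 1 + 1 + 0 + 1 + 0 + 0 + 1 + 0 = 7

7


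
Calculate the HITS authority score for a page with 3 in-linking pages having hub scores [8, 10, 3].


Authority = sum of hub scores of in-linkers
In-link 1: hub score = 8
In-link 2: hub score = 10
In-link 3: hub score = 3
Authority = 8 + 10 + 3 = 21

21


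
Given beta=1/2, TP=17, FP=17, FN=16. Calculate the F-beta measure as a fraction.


P = TP/(TP+FP) = 17/34 = 1/2
R = TP/(TP+FN) = 17/33 = 17/33
beta^2 = 1/2^2 = 1/4
(1 + beta^2) = 5/4
Numerator = (1+beta^2)*P*R = 85/264
Denominator = beta^2*P + R = 1/8 + 17/33 = 169/264
F_beta = 85/169

85/169


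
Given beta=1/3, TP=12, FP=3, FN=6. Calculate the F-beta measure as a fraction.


P = TP/(TP+FP) = 12/15 = 4/5
R = TP/(TP+FN) = 12/18 = 2/3
beta^2 = 1/3^2 = 1/9
(1 + beta^2) = 10/9
Numerator = (1+beta^2)*P*R = 16/27
Denominator = beta^2*P + R = 4/45 + 2/3 = 34/45
F_beta = 40/51

40/51


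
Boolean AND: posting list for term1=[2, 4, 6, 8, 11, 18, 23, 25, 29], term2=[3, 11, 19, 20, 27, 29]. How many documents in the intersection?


Boolean AND: find intersection of posting lists
term1 docs: [2, 4, 6, 8, 11, 18, 23, 25, 29]
term2 docs: [3, 11, 19, 20, 27, 29]
Intersection: [11, 29]
|intersection| = 2

2


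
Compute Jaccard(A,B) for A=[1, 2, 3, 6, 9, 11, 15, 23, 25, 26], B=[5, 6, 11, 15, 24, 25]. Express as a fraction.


A intersect B = [6, 11, 15, 25]
|A intersect B| = 4
A union B = [1, 2, 3, 5, 6, 9, 11, 15, 23, 24, 25, 26]
|A union B| = 12
Jaccard = 4/12 = 1/3

1/3


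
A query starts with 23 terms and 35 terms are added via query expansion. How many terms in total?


Original terms: 23
Expansion terms: 35
Total = 23 + 35 = 58

58


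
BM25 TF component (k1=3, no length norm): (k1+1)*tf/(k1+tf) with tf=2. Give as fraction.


BM25 TF component = (k1+1)*tf / (k1+tf)
k1 = 3, tf = 2
Numerator = (3+1)*2 = 8
Denominator = 3 + 2 = 5
= 8/5 = 8/5

8/5


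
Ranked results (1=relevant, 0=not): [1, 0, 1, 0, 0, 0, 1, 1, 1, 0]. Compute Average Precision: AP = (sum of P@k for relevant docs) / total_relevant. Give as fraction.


Computing P@k for each relevant position:
Position 1: relevant, P@1 = 1/1 = 1
Position 2: not relevant
Position 3: relevant, P@3 = 2/3 = 2/3
Position 4: not relevant
Position 5: not relevant
Position 6: not relevant
Position 7: relevant, P@7 = 3/7 = 3/7
Position 8: relevant, P@8 = 4/8 = 1/2
Position 9: relevant, P@9 = 5/9 = 5/9
Position 10: not relevant
Sum of P@k = 1 + 2/3 + 3/7 + 1/2 + 5/9 = 397/126
AP = 397/126 / 5 = 397/630

397/630


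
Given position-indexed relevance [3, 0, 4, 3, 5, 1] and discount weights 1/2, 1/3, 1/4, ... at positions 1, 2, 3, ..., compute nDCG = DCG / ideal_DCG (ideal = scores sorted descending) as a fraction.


Position discount weights w_i = 1/(i+1) for i=1..6:
Weights = [1/2, 1/3, 1/4, 1/5, 1/6, 1/7]
Actual relevance: [3, 0, 4, 3, 5, 1]
DCG = 3/2 + 0/3 + 4/4 + 3/5 + 5/6 + 1/7 = 428/105
Ideal relevance (sorted desc): [5, 4, 3, 3, 1, 0]
Ideal DCG = 5/2 + 4/3 + 3/4 + 3/5 + 1/6 + 0/7 = 107/20
nDCG = DCG / ideal_DCG = 428/105 / 107/20 = 16/21

16/21


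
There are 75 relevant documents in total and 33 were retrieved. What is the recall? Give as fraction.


Recall = retrieved_relevant / total_relevant
= 33 / 75
= 33 / (33 + 42)
= 11/25

11/25


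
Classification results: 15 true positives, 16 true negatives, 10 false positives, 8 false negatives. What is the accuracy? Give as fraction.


Accuracy = (TP + TN) / (TP + TN + FP + FN)
TP + TN = 15 + 16 = 31
Total = 15 + 16 + 10 + 8 = 49
Accuracy = 31 / 49 = 31/49

31/49


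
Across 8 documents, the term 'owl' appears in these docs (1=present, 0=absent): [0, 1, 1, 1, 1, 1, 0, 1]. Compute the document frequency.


Checking each document for 'owl':
Doc 1: absent
Doc 2: present
Doc 3: present
Doc 4: present
Doc 5: present
Doc 6: present
Doc 7: absent
Doc 8: present
df = sum of presences = 0 + 1 + 1 + 1 + 1 + 1 + 0 + 1 = 6

6


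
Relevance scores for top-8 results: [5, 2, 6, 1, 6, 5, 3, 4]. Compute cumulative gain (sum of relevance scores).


Cumulative Gain = sum of relevance scores
Position 1: rel=5, running sum=5
Position 2: rel=2, running sum=7
Position 3: rel=6, running sum=13
Position 4: rel=1, running sum=14
Position 5: rel=6, running sum=20
Position 6: rel=5, running sum=25
Position 7: rel=3, running sum=28
Position 8: rel=4, running sum=32
CG = 32

32


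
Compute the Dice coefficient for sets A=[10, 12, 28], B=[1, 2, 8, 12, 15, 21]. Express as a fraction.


A intersect B = [12]
|A intersect B| = 1
|A| = 3, |B| = 6
Dice = 2*1 / (3+6)
= 2 / 9 = 2/9

2/9


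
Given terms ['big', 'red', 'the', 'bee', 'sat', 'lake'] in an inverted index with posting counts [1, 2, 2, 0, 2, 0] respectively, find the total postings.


Summing posting list sizes:
'big': 1 postings
'red': 2 postings
'the': 2 postings
'bee': 0 postings
'sat': 2 postings
'lake': 0 postings
Total = 1 + 2 + 2 + 0 + 2 + 0 = 7

7


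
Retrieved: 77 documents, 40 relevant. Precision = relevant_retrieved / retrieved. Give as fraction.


Precision = relevant_retrieved / total_retrieved
= 40 / 77
= 40 / (40 + 37)
= 40/77

40/77


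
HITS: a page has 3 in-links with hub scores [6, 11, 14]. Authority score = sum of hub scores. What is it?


Authority = sum of hub scores of in-linkers
In-link 1: hub score = 6
In-link 2: hub score = 11
In-link 3: hub score = 14
Authority = 6 + 11 + 14 = 31

31


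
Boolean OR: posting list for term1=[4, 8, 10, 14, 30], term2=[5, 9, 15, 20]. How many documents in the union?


Boolean OR: find union of posting lists
term1 docs: [4, 8, 10, 14, 30]
term2 docs: [5, 9, 15, 20]
Union: [4, 5, 8, 9, 10, 14, 15, 20, 30]
|union| = 9

9


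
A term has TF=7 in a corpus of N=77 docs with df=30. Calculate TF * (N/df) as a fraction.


TF * (N/df)
= 7 * (77/30)
= 7 * 77/30
= 539/30

539/30


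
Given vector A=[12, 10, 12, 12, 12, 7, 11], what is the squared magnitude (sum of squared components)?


|A|^2 = sum of squared components
A[0]^2 = 12^2 = 144
A[1]^2 = 10^2 = 100
A[2]^2 = 12^2 = 144
A[3]^2 = 12^2 = 144
A[4]^2 = 12^2 = 144
A[5]^2 = 7^2 = 49
A[6]^2 = 11^2 = 121
Sum = 144 + 100 + 144 + 144 + 144 + 49 + 121 = 846

846


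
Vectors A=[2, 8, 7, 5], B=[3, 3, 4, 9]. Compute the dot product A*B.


Dot product = sum of element-wise products
A[0]*B[0] = 2*3 = 6
A[1]*B[1] = 8*3 = 24
A[2]*B[2] = 7*4 = 28
A[3]*B[3] = 5*9 = 45
Sum = 6 + 24 + 28 + 45 = 103

103


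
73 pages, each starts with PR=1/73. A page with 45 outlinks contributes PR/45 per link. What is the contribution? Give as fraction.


Initial PR = 1/73 = 1/73
Outlinks = 45
Contribution per link = PR / outlinks
= 1/73 / 45
= 1/3285

1/3285


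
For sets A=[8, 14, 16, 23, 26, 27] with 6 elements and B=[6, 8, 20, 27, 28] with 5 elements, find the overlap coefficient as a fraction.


A intersect B = [8, 27]
|A intersect B| = 2
min(|A|, |B|) = min(6, 5) = 5
Overlap = 2 / 5 = 2/5

2/5


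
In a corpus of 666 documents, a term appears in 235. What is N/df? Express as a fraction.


IDF ratio = N / df
= 666 / 235
= 666/235

666/235


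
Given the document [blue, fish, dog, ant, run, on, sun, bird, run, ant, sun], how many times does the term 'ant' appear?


Document has 11 words
Scanning for 'ant':
Found at positions: [3, 9]
Count = 2

2


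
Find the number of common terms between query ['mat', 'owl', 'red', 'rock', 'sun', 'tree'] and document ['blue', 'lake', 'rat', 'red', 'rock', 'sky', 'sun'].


Query terms: ['mat', 'owl', 'red', 'rock', 'sun', 'tree']
Document terms: ['blue', 'lake', 'rat', 'red', 'rock', 'sky', 'sun']
Common terms: ['red', 'rock', 'sun']
Overlap count = 3

3


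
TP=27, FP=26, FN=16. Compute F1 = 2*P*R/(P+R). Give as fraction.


F1 = 2 * P * R / (P + R)
P = TP/(TP+FP) = 27/53 = 27/53
R = TP/(TP+FN) = 27/43 = 27/43
2 * P * R = 2 * 27/53 * 27/43 = 1458/2279
P + R = 27/53 + 27/43 = 2592/2279
F1 = 1458/2279 / 2592/2279 = 9/16

9/16


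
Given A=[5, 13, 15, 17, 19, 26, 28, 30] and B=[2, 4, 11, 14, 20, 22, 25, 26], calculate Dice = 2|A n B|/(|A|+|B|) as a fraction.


A intersect B = [26]
|A intersect B| = 1
|A| = 8, |B| = 8
Dice = 2*1 / (8+8)
= 2 / 16 = 1/8

1/8


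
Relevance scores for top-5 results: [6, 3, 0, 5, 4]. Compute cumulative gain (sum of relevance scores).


Cumulative Gain = sum of relevance scores
Position 1: rel=6, running sum=6
Position 2: rel=3, running sum=9
Position 3: rel=0, running sum=9
Position 4: rel=5, running sum=14
Position 5: rel=4, running sum=18
CG = 18

18


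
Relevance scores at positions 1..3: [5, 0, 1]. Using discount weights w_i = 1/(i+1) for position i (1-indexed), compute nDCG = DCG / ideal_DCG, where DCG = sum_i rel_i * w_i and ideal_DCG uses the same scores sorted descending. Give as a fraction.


Position discount weights w_i = 1/(i+1) for i=1..3:
Weights = [1/2, 1/3, 1/4]
Actual relevance: [5, 0, 1]
DCG = 5/2 + 0/3 + 1/4 = 11/4
Ideal relevance (sorted desc): [5, 1, 0]
Ideal DCG = 5/2 + 1/3 + 0/4 = 17/6
nDCG = DCG / ideal_DCG = 11/4 / 17/6 = 33/34

33/34


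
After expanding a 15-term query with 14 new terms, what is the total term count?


Original terms: 15
Expansion terms: 14
Total = 15 + 14 = 29

29


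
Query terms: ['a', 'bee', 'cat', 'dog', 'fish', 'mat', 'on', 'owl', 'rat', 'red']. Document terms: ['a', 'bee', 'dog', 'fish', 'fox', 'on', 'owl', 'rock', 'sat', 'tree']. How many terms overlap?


Query terms: ['a', 'bee', 'cat', 'dog', 'fish', 'mat', 'on', 'owl', 'rat', 'red']
Document terms: ['a', 'bee', 'dog', 'fish', 'fox', 'on', 'owl', 'rock', 'sat', 'tree']
Common terms: ['a', 'bee', 'dog', 'fish', 'on', 'owl']
Overlap count = 6

6


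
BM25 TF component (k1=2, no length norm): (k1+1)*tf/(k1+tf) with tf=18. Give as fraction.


BM25 TF component = (k1+1)*tf / (k1+tf)
k1 = 2, tf = 18
Numerator = (2+1)*18 = 54
Denominator = 2 + 18 = 20
= 54/20 = 27/10

27/10


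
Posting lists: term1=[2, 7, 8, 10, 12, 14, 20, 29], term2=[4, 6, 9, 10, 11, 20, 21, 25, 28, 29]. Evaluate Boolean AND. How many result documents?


Boolean AND: find intersection of posting lists
term1 docs: [2, 7, 8, 10, 12, 14, 20, 29]
term2 docs: [4, 6, 9, 10, 11, 20, 21, 25, 28, 29]
Intersection: [10, 20, 29]
|intersection| = 3

3


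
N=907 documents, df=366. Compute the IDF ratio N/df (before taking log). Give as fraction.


IDF ratio = N / df
= 907 / 366
= 907/366

907/366


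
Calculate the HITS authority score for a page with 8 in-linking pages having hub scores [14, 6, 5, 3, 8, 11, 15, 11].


Authority = sum of hub scores of in-linkers
In-link 1: hub score = 14
In-link 2: hub score = 6
In-link 3: hub score = 5
In-link 4: hub score = 3
In-link 5: hub score = 8
In-link 6: hub score = 11
In-link 7: hub score = 15
In-link 8: hub score = 11
Authority = 14 + 6 + 5 + 3 + 8 + 11 + 15 + 11 = 73

73


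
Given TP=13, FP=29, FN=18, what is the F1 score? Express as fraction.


F1 = 2 * P * R / (P + R)
P = TP/(TP+FP) = 13/42 = 13/42
R = TP/(TP+FN) = 13/31 = 13/31
2 * P * R = 2 * 13/42 * 13/31 = 169/651
P + R = 13/42 + 13/31 = 949/1302
F1 = 169/651 / 949/1302 = 26/73

26/73


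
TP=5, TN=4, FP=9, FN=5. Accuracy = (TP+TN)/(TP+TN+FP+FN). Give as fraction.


Accuracy = (TP + TN) / (TP + TN + FP + FN)
TP + TN = 5 + 4 = 9
Total = 5 + 4 + 9 + 5 = 23
Accuracy = 9 / 23 = 9/23

9/23


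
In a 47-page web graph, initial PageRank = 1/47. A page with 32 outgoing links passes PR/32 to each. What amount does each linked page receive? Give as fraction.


Initial PR = 1/47 = 1/47
Outlinks = 32
Contribution per link = PR / outlinks
= 1/47 / 32
= 1/1504

1/1504


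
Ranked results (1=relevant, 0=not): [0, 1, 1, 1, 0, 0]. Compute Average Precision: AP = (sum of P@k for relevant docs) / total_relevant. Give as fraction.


Computing P@k for each relevant position:
Position 1: not relevant
Position 2: relevant, P@2 = 1/2 = 1/2
Position 3: relevant, P@3 = 2/3 = 2/3
Position 4: relevant, P@4 = 3/4 = 3/4
Position 5: not relevant
Position 6: not relevant
Sum of P@k = 1/2 + 2/3 + 3/4 = 23/12
AP = 23/12 / 3 = 23/36

23/36


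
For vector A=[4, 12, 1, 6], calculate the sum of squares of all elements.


|A|^2 = sum of squared components
A[0]^2 = 4^2 = 16
A[1]^2 = 12^2 = 144
A[2]^2 = 1^2 = 1
A[3]^2 = 6^2 = 36
Sum = 16 + 144 + 1 + 36 = 197

197


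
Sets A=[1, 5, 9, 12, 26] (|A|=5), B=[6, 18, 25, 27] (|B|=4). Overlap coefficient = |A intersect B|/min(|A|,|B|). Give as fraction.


A intersect B = []
|A intersect B| = 0
min(|A|, |B|) = min(5, 4) = 4
Overlap = 0 / 4 = 0

0


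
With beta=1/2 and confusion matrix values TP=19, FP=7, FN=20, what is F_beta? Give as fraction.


P = TP/(TP+FP) = 19/26 = 19/26
R = TP/(TP+FN) = 19/39 = 19/39
beta^2 = 1/2^2 = 1/4
(1 + beta^2) = 5/4
Numerator = (1+beta^2)*P*R = 1805/4056
Denominator = beta^2*P + R = 19/104 + 19/39 = 209/312
F_beta = 95/143

95/143


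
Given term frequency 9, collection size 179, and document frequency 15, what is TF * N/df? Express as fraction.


TF * (N/df)
= 9 * (179/15)
= 9 * 179/15
= 537/5

537/5


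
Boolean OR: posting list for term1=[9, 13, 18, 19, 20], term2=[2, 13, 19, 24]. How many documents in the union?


Boolean OR: find union of posting lists
term1 docs: [9, 13, 18, 19, 20]
term2 docs: [2, 13, 19, 24]
Union: [2, 9, 13, 18, 19, 20, 24]
|union| = 7

7


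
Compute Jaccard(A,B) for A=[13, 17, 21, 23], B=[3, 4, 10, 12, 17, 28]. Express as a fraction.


A intersect B = [17]
|A intersect B| = 1
A union B = [3, 4, 10, 12, 13, 17, 21, 23, 28]
|A union B| = 9
Jaccard = 1/9 = 1/9

1/9


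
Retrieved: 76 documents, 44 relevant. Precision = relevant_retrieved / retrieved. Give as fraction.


Precision = relevant_retrieved / total_retrieved
= 44 / 76
= 44 / (44 + 32)
= 11/19

11/19


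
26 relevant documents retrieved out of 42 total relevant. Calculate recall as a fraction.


Recall = retrieved_relevant / total_relevant
= 26 / 42
= 26 / (26 + 16)
= 13/21

13/21


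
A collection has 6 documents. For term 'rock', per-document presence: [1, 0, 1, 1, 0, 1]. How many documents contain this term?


Checking each document for 'rock':
Doc 1: present
Doc 2: absent
Doc 3: present
Doc 4: present
Doc 5: absent
Doc 6: present
df = sum of presences = 1 + 0 + 1 + 1 + 0 + 1 = 4

4


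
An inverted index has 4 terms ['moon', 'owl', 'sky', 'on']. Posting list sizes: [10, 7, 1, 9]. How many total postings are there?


Summing posting list sizes:
'moon': 10 postings
'owl': 7 postings
'sky': 1 postings
'on': 9 postings
Total = 10 + 7 + 1 + 9 = 27

27


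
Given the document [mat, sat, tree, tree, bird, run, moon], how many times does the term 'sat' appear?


Document has 7 words
Scanning for 'sat':
Found at positions: [1]
Count = 1

1


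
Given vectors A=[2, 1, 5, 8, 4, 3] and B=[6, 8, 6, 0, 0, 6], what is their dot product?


Dot product = sum of element-wise products
A[0]*B[0] = 2*6 = 12
A[1]*B[1] = 1*8 = 8
A[2]*B[2] = 5*6 = 30
A[3]*B[3] = 8*0 = 0
A[4]*B[4] = 4*0 = 0
A[5]*B[5] = 3*6 = 18
Sum = 12 + 8 + 30 + 0 + 0 + 18 = 68

68


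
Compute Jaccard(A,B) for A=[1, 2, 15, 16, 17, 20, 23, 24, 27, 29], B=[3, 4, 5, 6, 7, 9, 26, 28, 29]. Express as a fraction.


A intersect B = [29]
|A intersect B| = 1
A union B = [1, 2, 3, 4, 5, 6, 7, 9, 15, 16, 17, 20, 23, 24, 26, 27, 28, 29]
|A union B| = 18
Jaccard = 1/18 = 1/18

1/18


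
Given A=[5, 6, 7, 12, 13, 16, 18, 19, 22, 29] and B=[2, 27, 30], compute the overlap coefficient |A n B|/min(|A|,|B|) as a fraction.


A intersect B = []
|A intersect B| = 0
min(|A|, |B|) = min(10, 3) = 3
Overlap = 0 / 3 = 0

0


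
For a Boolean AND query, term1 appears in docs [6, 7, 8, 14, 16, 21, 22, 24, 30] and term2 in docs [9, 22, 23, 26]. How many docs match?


Boolean AND: find intersection of posting lists
term1 docs: [6, 7, 8, 14, 16, 21, 22, 24, 30]
term2 docs: [9, 22, 23, 26]
Intersection: [22]
|intersection| = 1

1


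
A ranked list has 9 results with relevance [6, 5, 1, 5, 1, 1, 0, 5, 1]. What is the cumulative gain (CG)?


Cumulative Gain = sum of relevance scores
Position 1: rel=6, running sum=6
Position 2: rel=5, running sum=11
Position 3: rel=1, running sum=12
Position 4: rel=5, running sum=17
Position 5: rel=1, running sum=18
Position 6: rel=1, running sum=19
Position 7: rel=0, running sum=19
Position 8: rel=5, running sum=24
Position 9: rel=1, running sum=25
CG = 25

25


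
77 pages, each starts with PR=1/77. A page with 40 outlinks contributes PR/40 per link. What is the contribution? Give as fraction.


Initial PR = 1/77 = 1/77
Outlinks = 40
Contribution per link = PR / outlinks
= 1/77 / 40
= 1/3080

1/3080


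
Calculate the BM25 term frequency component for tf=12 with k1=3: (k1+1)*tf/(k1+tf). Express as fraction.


BM25 TF component = (k1+1)*tf / (k1+tf)
k1 = 3, tf = 12
Numerator = (3+1)*12 = 48
Denominator = 3 + 12 = 15
= 48/15 = 16/5

16/5


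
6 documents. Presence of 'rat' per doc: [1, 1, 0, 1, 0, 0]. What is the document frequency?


Checking each document for 'rat':
Doc 1: present
Doc 2: present
Doc 3: absent
Doc 4: present
Doc 5: absent
Doc 6: absent
df = sum of presences = 1 + 1 + 0 + 1 + 0 + 0 = 3

3


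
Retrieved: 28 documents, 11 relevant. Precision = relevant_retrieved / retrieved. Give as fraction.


Precision = relevant_retrieved / total_retrieved
= 11 / 28
= 11 / (11 + 17)
= 11/28

11/28


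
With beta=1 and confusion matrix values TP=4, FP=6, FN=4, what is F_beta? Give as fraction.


P = TP/(TP+FP) = 4/10 = 2/5
R = TP/(TP+FN) = 4/8 = 1/2
beta^2 = 1^2 = 1
(1 + beta^2) = 2
Numerator = (1+beta^2)*P*R = 2/5
Denominator = beta^2*P + R = 2/5 + 1/2 = 9/10
F_beta = 4/9

4/9


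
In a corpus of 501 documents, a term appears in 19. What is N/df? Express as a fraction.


IDF ratio = N / df
= 501 / 19
= 501/19

501/19


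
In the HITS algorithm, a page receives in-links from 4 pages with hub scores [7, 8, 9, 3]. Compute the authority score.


Authority = sum of hub scores of in-linkers
In-link 1: hub score = 7
In-link 2: hub score = 8
In-link 3: hub score = 9
In-link 4: hub score = 3
Authority = 7 + 8 + 9 + 3 = 27

27


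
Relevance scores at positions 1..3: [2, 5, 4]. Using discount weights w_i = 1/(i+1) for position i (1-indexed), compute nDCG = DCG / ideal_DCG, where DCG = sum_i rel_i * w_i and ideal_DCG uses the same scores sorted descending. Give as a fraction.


Position discount weights w_i = 1/(i+1) for i=1..3:
Weights = [1/2, 1/3, 1/4]
Actual relevance: [2, 5, 4]
DCG = 2/2 + 5/3 + 4/4 = 11/3
Ideal relevance (sorted desc): [5, 4, 2]
Ideal DCG = 5/2 + 4/3 + 2/4 = 13/3
nDCG = DCG / ideal_DCG = 11/3 / 13/3 = 11/13

11/13


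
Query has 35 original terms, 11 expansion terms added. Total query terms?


Original terms: 35
Expansion terms: 11
Total = 35 + 11 = 46

46


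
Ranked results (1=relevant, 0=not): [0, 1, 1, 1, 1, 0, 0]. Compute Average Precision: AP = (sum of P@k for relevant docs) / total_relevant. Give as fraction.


Computing P@k for each relevant position:
Position 1: not relevant
Position 2: relevant, P@2 = 1/2 = 1/2
Position 3: relevant, P@3 = 2/3 = 2/3
Position 4: relevant, P@4 = 3/4 = 3/4
Position 5: relevant, P@5 = 4/5 = 4/5
Position 6: not relevant
Position 7: not relevant
Sum of P@k = 1/2 + 2/3 + 3/4 + 4/5 = 163/60
AP = 163/60 / 4 = 163/240

163/240


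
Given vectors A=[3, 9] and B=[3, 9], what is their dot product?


Dot product = sum of element-wise products
A[0]*B[0] = 3*3 = 9
A[1]*B[1] = 9*9 = 81
Sum = 9 + 81 = 90

90


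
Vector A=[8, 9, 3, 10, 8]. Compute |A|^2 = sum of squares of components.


|A|^2 = sum of squared components
A[0]^2 = 8^2 = 64
A[1]^2 = 9^2 = 81
A[2]^2 = 3^2 = 9
A[3]^2 = 10^2 = 100
A[4]^2 = 8^2 = 64
Sum = 64 + 81 + 9 + 100 + 64 = 318

318


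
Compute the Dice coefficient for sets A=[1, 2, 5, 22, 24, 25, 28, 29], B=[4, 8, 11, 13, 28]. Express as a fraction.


A intersect B = [28]
|A intersect B| = 1
|A| = 8, |B| = 5
Dice = 2*1 / (8+5)
= 2 / 13 = 2/13

2/13


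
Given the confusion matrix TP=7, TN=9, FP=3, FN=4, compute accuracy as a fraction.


Accuracy = (TP + TN) / (TP + TN + FP + FN)
TP + TN = 7 + 9 = 16
Total = 7 + 9 + 3 + 4 = 23
Accuracy = 16 / 23 = 16/23

16/23


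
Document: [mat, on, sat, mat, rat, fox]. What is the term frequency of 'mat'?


Document has 6 words
Scanning for 'mat':
Found at positions: [0, 3]
Count = 2

2


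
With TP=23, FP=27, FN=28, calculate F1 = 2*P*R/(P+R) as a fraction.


F1 = 2 * P * R / (P + R)
P = TP/(TP+FP) = 23/50 = 23/50
R = TP/(TP+FN) = 23/51 = 23/51
2 * P * R = 2 * 23/50 * 23/51 = 529/1275
P + R = 23/50 + 23/51 = 2323/2550
F1 = 529/1275 / 2323/2550 = 46/101

46/101


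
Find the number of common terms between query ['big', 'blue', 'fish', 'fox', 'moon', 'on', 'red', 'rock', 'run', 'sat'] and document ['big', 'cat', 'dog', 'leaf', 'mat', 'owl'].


Query terms: ['big', 'blue', 'fish', 'fox', 'moon', 'on', 'red', 'rock', 'run', 'sat']
Document terms: ['big', 'cat', 'dog', 'leaf', 'mat', 'owl']
Common terms: ['big']
Overlap count = 1

1


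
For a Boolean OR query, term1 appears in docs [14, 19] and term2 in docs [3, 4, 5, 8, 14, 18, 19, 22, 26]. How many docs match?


Boolean OR: find union of posting lists
term1 docs: [14, 19]
term2 docs: [3, 4, 5, 8, 14, 18, 19, 22, 26]
Union: [3, 4, 5, 8, 14, 18, 19, 22, 26]
|union| = 9

9


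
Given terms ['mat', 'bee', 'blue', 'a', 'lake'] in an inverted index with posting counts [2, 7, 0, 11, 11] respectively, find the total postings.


Summing posting list sizes:
'mat': 2 postings
'bee': 7 postings
'blue': 0 postings
'a': 11 postings
'lake': 11 postings
Total = 2 + 7 + 0 + 11 + 11 = 31

31


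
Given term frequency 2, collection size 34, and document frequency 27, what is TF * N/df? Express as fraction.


TF * (N/df)
= 2 * (34/27)
= 2 * 34/27
= 68/27

68/27


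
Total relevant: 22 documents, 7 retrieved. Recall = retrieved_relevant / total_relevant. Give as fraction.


Recall = retrieved_relevant / total_relevant
= 7 / 22
= 7 / (7 + 15)
= 7/22

7/22


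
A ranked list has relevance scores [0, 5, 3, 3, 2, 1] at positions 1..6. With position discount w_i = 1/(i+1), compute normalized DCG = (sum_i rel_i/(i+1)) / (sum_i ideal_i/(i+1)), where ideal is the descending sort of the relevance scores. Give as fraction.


Position discount weights w_i = 1/(i+1) for i=1..6:
Weights = [1/2, 1/3, 1/4, 1/5, 1/6, 1/7]
Actual relevance: [0, 5, 3, 3, 2, 1]
DCG = 0/2 + 5/3 + 3/4 + 3/5 + 2/6 + 1/7 = 489/140
Ideal relevance (sorted desc): [5, 3, 3, 2, 1, 0]
Ideal DCG = 5/2 + 3/3 + 3/4 + 2/5 + 1/6 + 0/7 = 289/60
nDCG = DCG / ideal_DCG = 489/140 / 289/60 = 1467/2023

1467/2023
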